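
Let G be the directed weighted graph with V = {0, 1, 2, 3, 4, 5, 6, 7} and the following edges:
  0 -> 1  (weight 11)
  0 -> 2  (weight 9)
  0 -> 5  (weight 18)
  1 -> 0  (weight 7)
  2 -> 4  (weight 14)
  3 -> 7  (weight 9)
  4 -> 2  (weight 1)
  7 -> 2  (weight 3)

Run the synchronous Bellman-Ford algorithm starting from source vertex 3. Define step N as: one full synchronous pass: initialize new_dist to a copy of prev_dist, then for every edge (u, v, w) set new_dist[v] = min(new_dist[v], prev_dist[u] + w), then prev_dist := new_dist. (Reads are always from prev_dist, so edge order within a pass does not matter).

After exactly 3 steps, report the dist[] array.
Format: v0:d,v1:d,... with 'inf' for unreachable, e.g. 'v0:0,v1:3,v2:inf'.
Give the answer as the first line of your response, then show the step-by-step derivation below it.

v0:inf,v1:inf,v2:12,v3:0,v4:26,v5:inf,v6:inf,v7:9

step 1: dist = v0:inf,v1:inf,v2:inf,v3:0,v4:inf,v5:inf,v6:inf,v7:9
step 2: dist = v0:inf,v1:inf,v2:12,v3:0,v4:inf,v5:inf,v6:inf,v7:9
step 3: dist = v0:inf,v1:inf,v2:12,v3:0,v4:26,v5:inf,v6:inf,v7:9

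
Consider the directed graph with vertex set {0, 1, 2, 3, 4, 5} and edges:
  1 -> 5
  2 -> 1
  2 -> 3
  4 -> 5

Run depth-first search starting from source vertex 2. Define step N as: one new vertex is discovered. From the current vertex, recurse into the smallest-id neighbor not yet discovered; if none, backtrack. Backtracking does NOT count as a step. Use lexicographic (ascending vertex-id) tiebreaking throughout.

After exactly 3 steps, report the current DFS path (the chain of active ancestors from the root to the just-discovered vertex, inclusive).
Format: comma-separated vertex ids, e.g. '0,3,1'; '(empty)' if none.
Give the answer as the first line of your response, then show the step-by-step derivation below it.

2,1,5

step 1: discover 2; path=2; order=2
step 2: discover 1; path=2>1; order=2,1
step 3: discover 5; path=2>1>5; order=2,1,5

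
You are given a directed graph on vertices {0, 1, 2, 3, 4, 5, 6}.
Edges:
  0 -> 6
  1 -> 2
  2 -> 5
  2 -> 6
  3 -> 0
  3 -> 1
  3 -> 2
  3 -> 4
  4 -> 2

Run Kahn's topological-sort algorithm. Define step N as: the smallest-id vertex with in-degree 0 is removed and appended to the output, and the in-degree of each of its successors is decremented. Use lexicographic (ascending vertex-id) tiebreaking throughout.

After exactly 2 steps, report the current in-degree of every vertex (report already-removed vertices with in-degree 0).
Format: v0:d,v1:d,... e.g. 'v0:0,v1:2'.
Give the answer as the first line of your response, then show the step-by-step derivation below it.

v0:0,v1:0,v2:2,v3:0,v4:0,v5:1,v6:1

step 1: output 3; order=[3]; indeg=(0,0,2,0,0,1,2)
step 2: output 0; order=[3,0]; indeg=(0,0,2,0,0,1,1)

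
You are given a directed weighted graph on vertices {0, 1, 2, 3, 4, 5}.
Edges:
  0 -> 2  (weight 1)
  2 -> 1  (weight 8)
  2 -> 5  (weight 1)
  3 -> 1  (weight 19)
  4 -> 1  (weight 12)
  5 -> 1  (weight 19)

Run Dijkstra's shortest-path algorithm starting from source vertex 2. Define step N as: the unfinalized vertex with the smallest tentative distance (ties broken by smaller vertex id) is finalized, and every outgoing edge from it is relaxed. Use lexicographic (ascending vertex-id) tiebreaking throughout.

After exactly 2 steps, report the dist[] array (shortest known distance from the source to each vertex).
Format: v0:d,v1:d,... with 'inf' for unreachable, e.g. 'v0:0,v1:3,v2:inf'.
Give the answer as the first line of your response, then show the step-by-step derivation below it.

v0:inf,v1:8,v2:0,v3:inf,v4:inf,v5:1

step 1: dist = v0:inf,v1:8,v2:0,v3:inf,v4:inf,v5:1
step 2: dist = v0:inf,v1:8,v2:0,v3:inf,v4:inf,v5:1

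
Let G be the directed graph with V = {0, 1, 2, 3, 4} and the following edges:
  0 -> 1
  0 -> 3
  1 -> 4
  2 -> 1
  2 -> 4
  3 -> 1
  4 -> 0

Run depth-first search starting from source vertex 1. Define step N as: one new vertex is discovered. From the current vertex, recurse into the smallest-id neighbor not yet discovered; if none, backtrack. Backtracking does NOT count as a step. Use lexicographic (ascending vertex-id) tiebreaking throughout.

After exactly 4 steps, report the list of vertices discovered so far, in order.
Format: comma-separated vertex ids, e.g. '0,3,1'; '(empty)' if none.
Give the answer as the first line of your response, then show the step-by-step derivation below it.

1,4,0,3

step 1: discover 1; path=1; order=1
step 2: discover 4; path=1>4; order=1,4
step 3: discover 0; path=1>4>0; order=1,4,0
step 4: discover 3; path=1>4>0>3; order=1,4,0,3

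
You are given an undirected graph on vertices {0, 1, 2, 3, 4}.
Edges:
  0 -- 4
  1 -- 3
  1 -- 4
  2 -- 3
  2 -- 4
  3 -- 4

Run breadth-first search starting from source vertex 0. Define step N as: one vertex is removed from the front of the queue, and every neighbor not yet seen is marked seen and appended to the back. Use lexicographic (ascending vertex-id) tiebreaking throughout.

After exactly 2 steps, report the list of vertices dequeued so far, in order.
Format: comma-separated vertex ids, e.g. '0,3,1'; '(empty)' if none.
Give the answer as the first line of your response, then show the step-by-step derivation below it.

0,4

step 1: dequeue 0; queue=[4]; order=0
step 2: dequeue 4; queue=[1,2,3]; order=0,4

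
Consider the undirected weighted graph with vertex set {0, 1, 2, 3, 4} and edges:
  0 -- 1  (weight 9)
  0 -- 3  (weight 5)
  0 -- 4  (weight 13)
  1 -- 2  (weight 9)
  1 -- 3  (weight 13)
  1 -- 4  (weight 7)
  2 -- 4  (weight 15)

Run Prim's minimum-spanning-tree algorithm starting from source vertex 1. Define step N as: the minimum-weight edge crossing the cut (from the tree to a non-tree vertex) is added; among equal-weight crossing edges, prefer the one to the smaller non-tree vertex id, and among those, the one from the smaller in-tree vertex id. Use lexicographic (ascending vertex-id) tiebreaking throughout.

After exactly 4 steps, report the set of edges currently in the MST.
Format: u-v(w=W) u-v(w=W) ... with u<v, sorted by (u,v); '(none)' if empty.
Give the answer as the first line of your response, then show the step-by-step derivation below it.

0-1(w=9) 0-3(w=5) 1-2(w=9) 1-4(w=7)

step 1: add edge 1-4 (w=7); MST = {1-4(w=7)}
step 2: add edge 0-1 (w=9); MST = {0-1(w=9) 1-4(w=7)}
step 3: add edge 0-3 (w=5); MST = {0-1(w=9) 0-3(w=5) 1-4(w=7)}
step 4: add edge 1-2 (w=9); MST = {0-1(w=9) 0-3(w=5) 1-2(w=9) 1-4(w=7)}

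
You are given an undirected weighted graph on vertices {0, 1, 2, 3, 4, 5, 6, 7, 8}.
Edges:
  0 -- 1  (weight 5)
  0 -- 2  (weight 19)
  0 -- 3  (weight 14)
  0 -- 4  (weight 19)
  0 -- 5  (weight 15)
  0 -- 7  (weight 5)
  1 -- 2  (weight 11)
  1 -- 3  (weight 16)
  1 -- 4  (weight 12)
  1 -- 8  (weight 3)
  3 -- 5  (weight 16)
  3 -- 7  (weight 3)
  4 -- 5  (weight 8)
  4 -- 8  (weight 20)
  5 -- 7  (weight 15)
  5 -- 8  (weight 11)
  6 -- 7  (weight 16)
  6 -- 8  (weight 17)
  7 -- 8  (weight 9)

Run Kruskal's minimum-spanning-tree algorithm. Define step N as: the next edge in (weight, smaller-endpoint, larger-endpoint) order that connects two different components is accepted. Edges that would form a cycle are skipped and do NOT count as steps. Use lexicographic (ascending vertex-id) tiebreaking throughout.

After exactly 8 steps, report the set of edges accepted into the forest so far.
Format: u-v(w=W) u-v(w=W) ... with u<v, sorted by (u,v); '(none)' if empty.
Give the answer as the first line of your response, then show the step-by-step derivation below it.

0-1(w=5) 0-7(w=5) 1-2(w=11) 1-8(w=3) 3-7(w=3) 4-5(w=8) 5-8(w=11) 6-7(w=16)

step 1: add edge 1-8 (w=3); MST = {1-8(w=3)}
step 2: add edge 3-7 (w=3); MST = {1-8(w=3) 3-7(w=3)}
step 3: add edge 0-1 (w=5); MST = {0-1(w=5) 1-8(w=3) 3-7(w=3)}
step 4: add edge 0-7 (w=5); MST = {0-1(w=5) 0-7(w=5) 1-8(w=3) 3-7(w=3)}
step 5: add edge 4-5 (w=8); MST = {0-1(w=5) 0-7(w=5) 1-8(w=3) 3-7(w=3) 4-5(w=8)}
step 6: add edge 1-2 (w=11); MST = {0-1(w=5) 0-7(w=5) 1-2(w=11) 1-8(w=3) 3-7(w=3) 4-5(w=8)}
step 7: add edge 5-8 (w=11); MST = {0-1(w=5) 0-7(w=5) 1-2(w=11) 1-8(w=3) 3-7(w=3) 4-5(w=8) 5-8(w=11)}
step 8: add edge 6-7 (w=16); MST = {0-1(w=5) 0-7(w=5) 1-2(w=11) 1-8(w=3) 3-7(w=3) 4-5(w=8) 5-8(w=11) 6-7(w=16)}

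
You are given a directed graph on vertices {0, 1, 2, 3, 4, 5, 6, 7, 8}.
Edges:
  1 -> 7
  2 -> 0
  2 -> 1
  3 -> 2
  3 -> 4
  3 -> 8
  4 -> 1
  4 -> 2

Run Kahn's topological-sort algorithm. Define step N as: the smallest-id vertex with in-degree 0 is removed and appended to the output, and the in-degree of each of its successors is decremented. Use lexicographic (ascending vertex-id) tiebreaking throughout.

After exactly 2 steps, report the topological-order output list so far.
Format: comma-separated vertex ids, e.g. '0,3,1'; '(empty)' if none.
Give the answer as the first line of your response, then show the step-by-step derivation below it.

3,4

step 1: output 3; order=[3]; indeg=(1,2,1,0,0,0,0,1,0)
step 2: output 4; order=[3,4]; indeg=(1,1,0,0,0,0,0,1,0)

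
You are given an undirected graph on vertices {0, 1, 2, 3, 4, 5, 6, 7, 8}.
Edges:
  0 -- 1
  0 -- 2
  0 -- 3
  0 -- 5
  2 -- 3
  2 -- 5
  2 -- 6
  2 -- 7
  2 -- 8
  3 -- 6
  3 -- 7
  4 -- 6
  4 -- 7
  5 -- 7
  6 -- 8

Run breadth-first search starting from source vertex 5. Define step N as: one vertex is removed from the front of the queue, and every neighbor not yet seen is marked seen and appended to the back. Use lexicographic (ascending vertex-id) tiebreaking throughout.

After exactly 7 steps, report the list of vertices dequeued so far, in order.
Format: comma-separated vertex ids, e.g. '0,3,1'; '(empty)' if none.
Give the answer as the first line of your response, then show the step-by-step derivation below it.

5,0,2,7,1,3,6

step 1: dequeue 5; queue=[0,2,7]; order=5
step 2: dequeue 0; queue=[2,7,1,3]; order=5,0
step 3: dequeue 2; queue=[7,1,3,6,8]; order=5,0,2
step 4: dequeue 7; queue=[1,3,6,8,4]; order=5,0,2,7
step 5: dequeue 1; queue=[3,6,8,4]; order=5,0,2,7,1
step 6: dequeue 3; queue=[6,8,4]; order=5,0,2,7,1,3
step 7: dequeue 6; queue=[8,4]; order=5,0,2,7,1,3,6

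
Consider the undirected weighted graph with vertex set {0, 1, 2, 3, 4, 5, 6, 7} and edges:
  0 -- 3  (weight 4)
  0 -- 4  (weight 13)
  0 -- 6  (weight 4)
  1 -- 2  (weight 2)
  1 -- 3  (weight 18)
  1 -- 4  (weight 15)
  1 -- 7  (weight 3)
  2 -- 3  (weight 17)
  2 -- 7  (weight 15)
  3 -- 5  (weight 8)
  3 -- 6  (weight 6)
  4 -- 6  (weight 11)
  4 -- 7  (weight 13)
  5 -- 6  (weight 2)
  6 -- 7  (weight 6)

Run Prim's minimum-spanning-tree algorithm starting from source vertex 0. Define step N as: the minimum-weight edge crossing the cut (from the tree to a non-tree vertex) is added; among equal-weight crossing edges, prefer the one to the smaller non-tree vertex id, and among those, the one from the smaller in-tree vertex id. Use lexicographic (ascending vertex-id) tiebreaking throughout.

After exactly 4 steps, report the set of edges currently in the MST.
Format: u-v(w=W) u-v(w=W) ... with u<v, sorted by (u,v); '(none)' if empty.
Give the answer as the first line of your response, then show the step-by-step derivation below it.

0-3(w=4) 0-6(w=4) 5-6(w=2) 6-7(w=6)

step 1: add edge 0-3 (w=4); MST = {0-3(w=4)}
step 2: add edge 0-6 (w=4); MST = {0-3(w=4) 0-6(w=4)}
step 3: add edge 5-6 (w=2); MST = {0-3(w=4) 0-6(w=4) 5-6(w=2)}
step 4: add edge 6-7 (w=6); MST = {0-3(w=4) 0-6(w=4) 5-6(w=2) 6-7(w=6)}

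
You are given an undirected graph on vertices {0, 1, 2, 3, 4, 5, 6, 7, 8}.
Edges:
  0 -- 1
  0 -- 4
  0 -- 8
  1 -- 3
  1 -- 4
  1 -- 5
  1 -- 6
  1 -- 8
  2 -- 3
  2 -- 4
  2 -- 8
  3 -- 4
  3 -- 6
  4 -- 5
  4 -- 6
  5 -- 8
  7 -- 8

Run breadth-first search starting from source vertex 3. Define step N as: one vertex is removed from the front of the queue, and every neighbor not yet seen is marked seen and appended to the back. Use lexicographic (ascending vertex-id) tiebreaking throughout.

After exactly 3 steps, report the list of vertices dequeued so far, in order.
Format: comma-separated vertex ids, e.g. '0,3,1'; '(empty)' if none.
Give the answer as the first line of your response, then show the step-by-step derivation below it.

3,1,2

step 1: dequeue 3; queue=[1,2,4,6]; order=3
step 2: dequeue 1; queue=[2,4,6,0,5,8]; order=3,1
step 3: dequeue 2; queue=[4,6,0,5,8]; order=3,1,2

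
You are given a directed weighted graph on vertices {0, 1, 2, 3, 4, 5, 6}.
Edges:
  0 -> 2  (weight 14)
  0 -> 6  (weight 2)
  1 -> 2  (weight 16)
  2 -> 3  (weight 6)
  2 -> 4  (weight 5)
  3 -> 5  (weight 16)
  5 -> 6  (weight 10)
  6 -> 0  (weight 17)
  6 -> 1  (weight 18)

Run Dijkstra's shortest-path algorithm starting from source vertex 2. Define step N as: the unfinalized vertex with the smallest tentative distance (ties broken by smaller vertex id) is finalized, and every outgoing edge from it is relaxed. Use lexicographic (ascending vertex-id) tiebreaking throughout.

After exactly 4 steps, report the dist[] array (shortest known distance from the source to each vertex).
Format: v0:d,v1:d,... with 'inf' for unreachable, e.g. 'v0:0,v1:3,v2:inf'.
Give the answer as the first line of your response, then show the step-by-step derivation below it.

v0:inf,v1:inf,v2:0,v3:6,v4:5,v5:22,v6:32

step 1: dist = v0:inf,v1:inf,v2:0,v3:6,v4:5,v5:inf,v6:inf
step 2: dist = v0:inf,v1:inf,v2:0,v3:6,v4:5,v5:inf,v6:inf
step 3: dist = v0:inf,v1:inf,v2:0,v3:6,v4:5,v5:22,v6:inf
step 4: dist = v0:inf,v1:inf,v2:0,v3:6,v4:5,v5:22,v6:32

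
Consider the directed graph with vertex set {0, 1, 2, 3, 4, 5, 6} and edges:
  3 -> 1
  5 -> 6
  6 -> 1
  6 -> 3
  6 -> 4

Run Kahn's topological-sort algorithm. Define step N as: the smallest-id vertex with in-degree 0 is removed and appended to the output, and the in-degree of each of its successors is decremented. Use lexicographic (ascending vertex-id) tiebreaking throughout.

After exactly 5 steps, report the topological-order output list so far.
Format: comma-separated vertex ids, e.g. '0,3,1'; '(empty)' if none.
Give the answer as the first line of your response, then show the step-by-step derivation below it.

0,2,5,6,3

step 1: output 0; order=[0]; indeg=(0,2,0,1,1,0,1)
step 2: output 2; order=[0,2]; indeg=(0,2,0,1,1,0,1)
step 3: output 5; order=[0,2,5]; indeg=(0,2,0,1,1,0,0)
step 4: output 6; order=[0,2,5,6]; indeg=(0,1,0,0,0,0,0)
step 5: output 3; order=[0,2,5,6,3]; indeg=(0,0,0,0,0,0,0)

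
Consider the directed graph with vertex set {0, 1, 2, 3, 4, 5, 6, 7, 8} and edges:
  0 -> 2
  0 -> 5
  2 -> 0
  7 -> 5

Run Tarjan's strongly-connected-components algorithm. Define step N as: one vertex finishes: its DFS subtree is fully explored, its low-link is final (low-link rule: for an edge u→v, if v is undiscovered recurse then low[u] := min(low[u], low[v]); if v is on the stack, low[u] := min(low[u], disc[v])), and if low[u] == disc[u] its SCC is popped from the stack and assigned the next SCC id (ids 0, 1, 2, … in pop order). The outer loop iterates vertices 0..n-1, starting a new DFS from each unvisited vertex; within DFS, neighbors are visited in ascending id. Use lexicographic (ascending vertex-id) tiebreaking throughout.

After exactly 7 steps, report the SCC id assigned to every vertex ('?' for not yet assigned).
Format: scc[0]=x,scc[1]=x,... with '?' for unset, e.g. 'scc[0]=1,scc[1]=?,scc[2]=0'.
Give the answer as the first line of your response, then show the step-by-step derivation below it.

scc[0]=1,scc[1]=2,scc[2]=1,scc[3]=3,scc[4]=4,scc[5]=0,scc[6]=5,scc[7]=?,scc[8]=?

step 1: low=(low[0]=0,low[1]=?,low[2]=0,low[3]=?,low[4]=?,low[5]=?,low[6]=?,low[7]=?,low[8]=?); scc=(scc[0]=?,scc[1]=?,scc[2]=?,scc[3]=?,scc[4]=?,scc[5]=?,scc[6]=?,scc[7]=?,scc[8]=?)
step 2: low=(low[0]=0,low[1]=?,low[2]=0,low[3]=?,low[4]=?,low[5]=2,low[6]=?,low[7]=?,low[8]=?); scc=(scc[0]=?,scc[1]=?,scc[2]=?,scc[3]=?,scc[4]=?,scc[5]=0,scc[6]=?,scc[7]=?,scc[8]=?)
step 3: low=(low[0]=0,low[1]=?,low[2]=0,low[3]=?,low[4]=?,low[5]=2,low[6]=?,low[7]=?,low[8]=?); scc=(scc[0]=1,scc[1]=?,scc[2]=1,scc[3]=?,scc[4]=?,scc[5]=0,scc[6]=?,scc[7]=?,scc[8]=?)
step 4: low=(low[0]=0,low[1]=3,low[2]=0,low[3]=?,low[4]=?,low[5]=2,low[6]=?,low[7]=?,low[8]=?); scc=(scc[0]=1,scc[1]=2,scc[2]=1,scc[3]=?,scc[4]=?,scc[5]=0,scc[6]=?,scc[7]=?,scc[8]=?)
step 5: low=(low[0]=0,low[1]=3,low[2]=0,low[3]=4,low[4]=?,low[5]=2,low[6]=?,low[7]=?,low[8]=?); scc=(scc[0]=1,scc[1]=2,scc[2]=1,scc[3]=3,scc[4]=?,scc[5]=0,scc[6]=?,scc[7]=?,scc[8]=?)
step 6: low=(low[0]=0,low[1]=3,low[2]=0,low[3]=4,low[4]=5,low[5]=2,low[6]=?,low[7]=?,low[8]=?); scc=(scc[0]=1,scc[1]=2,scc[2]=1,scc[3]=3,scc[4]=4,scc[5]=0,scc[6]=?,scc[7]=?,scc[8]=?)
step 7: low=(low[0]=0,low[1]=3,low[2]=0,low[3]=4,low[4]=5,low[5]=2,low[6]=6,low[7]=?,low[8]=?); scc=(scc[0]=1,scc[1]=2,scc[2]=1,scc[3]=3,scc[4]=4,scc[5]=0,scc[6]=5,scc[7]=?,scc[8]=?)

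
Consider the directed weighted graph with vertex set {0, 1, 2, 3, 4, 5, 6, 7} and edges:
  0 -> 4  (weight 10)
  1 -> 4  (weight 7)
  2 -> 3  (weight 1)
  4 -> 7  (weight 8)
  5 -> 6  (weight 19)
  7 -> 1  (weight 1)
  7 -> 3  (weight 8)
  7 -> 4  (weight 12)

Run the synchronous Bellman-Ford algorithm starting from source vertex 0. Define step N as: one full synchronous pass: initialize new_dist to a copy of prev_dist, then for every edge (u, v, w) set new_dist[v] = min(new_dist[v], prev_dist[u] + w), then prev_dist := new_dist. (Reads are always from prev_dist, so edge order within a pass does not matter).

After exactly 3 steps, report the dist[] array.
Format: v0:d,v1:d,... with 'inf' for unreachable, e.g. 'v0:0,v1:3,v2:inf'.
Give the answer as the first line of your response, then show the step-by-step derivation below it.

v0:0,v1:19,v2:inf,v3:26,v4:10,v5:inf,v6:inf,v7:18

step 1: dist = v0:0,v1:inf,v2:inf,v3:inf,v4:10,v5:inf,v6:inf,v7:inf
step 2: dist = v0:0,v1:inf,v2:inf,v3:inf,v4:10,v5:inf,v6:inf,v7:18
step 3: dist = v0:0,v1:19,v2:inf,v3:26,v4:10,v5:inf,v6:inf,v7:18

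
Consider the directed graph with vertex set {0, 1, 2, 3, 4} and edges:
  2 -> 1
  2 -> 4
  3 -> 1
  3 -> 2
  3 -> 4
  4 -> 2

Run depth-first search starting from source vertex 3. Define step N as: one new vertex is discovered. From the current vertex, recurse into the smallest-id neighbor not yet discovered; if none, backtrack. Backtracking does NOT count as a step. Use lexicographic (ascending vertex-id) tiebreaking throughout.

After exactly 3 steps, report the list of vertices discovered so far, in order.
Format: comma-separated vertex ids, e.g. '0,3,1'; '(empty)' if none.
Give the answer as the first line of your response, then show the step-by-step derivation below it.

3,1,2

step 1: discover 3; path=3; order=3
step 2: discover 1; path=3>1; order=3,1
step 3: discover 2; path=3>2; order=3,1,2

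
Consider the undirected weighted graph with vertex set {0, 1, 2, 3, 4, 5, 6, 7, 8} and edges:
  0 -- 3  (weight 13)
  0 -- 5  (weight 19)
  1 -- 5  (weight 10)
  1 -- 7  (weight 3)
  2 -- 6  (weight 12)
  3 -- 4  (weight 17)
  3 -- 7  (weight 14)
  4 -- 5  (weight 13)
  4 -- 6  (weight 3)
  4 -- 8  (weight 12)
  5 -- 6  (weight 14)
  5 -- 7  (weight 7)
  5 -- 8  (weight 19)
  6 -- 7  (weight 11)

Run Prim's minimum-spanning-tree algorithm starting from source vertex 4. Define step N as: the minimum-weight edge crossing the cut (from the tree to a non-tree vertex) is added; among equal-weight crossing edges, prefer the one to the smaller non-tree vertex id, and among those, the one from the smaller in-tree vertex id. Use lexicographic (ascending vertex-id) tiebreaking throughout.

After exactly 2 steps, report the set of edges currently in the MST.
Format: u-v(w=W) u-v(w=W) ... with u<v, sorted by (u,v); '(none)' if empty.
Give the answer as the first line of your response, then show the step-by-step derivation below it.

4-6(w=3) 6-7(w=11)

step 1: add edge 4-6 (w=3); MST = {4-6(w=3)}
step 2: add edge 6-7 (w=11); MST = {4-6(w=3) 6-7(w=11)}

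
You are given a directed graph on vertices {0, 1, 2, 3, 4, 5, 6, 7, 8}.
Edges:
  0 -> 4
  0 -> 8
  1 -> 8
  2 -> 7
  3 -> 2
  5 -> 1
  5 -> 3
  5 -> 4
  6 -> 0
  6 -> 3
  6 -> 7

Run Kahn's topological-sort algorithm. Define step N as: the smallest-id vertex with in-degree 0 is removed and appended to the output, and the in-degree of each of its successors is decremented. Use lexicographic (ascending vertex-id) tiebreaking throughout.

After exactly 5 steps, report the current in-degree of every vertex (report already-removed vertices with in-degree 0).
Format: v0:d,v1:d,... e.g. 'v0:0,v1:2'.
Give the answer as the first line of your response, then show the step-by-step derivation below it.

v0:0,v1:0,v2:0,v3:0,v4:0,v5:0,v6:0,v7:1,v8:0

step 1: output 5; order=[5]; indeg=(1,0,1,1,1,0,0,2,2)
step 2: output 1; order=[5,1]; indeg=(1,0,1,1,1,0,0,2,1)
step 3: output 6; order=[5,1,6]; indeg=(0,0,1,0,1,0,0,1,1)
step 4: output 0; order=[5,1,6,0]; indeg=(0,0,1,0,0,0,0,1,0)
step 5: output 3; order=[5,1,6,0,3]; indeg=(0,0,0,0,0,0,0,1,0)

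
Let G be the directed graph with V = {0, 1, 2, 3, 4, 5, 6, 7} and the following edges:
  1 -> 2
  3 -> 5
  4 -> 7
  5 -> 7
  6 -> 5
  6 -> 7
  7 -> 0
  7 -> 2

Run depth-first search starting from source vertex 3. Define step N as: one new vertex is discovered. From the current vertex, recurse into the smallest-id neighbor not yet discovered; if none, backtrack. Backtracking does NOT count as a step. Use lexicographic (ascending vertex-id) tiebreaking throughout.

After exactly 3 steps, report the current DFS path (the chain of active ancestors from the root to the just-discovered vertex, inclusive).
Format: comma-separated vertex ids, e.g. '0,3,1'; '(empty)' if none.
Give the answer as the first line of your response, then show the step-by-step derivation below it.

3,5,7

step 1: discover 3; path=3; order=3
step 2: discover 5; path=3>5; order=3,5
step 3: discover 7; path=3>5>7; order=3,5,7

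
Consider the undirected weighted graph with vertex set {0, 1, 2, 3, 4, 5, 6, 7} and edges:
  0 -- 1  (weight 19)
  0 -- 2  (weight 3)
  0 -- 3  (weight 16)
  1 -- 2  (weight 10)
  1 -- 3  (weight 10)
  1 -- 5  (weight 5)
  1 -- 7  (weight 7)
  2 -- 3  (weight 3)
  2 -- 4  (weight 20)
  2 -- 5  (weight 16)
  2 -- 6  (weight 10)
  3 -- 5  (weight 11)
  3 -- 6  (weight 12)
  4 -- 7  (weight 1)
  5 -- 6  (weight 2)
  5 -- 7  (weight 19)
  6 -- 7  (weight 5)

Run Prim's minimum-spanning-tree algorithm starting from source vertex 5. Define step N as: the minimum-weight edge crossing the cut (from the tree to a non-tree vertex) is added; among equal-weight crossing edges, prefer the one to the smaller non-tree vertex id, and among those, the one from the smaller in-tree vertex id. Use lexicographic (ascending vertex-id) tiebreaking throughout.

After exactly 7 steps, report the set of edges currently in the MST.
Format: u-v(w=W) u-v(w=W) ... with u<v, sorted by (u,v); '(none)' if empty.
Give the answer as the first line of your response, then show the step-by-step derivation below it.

0-2(w=3) 1-2(w=10) 1-5(w=5) 2-3(w=3) 4-7(w=1) 5-6(w=2) 6-7(w=5)

step 1: add edge 5-6 (w=2); MST = {5-6(w=2)}
step 2: add edge 1-5 (w=5); MST = {1-5(w=5) 5-6(w=2)}
step 3: add edge 6-7 (w=5); MST = {1-5(w=5) 5-6(w=2) 6-7(w=5)}
step 4: add edge 4-7 (w=1); MST = {1-5(w=5) 4-7(w=1) 5-6(w=2) 6-7(w=5)}
step 5: add edge 1-2 (w=10); MST = {1-2(w=10) 1-5(w=5) 4-7(w=1) 5-6(w=2) 6-7(w=5)}
step 6: add edge 0-2 (w=3); MST = {0-2(w=3) 1-2(w=10) 1-5(w=5) 4-7(w=1) 5-6(w=2) 6-7(w=5)}
step 7: add edge 2-3 (w=3); MST = {0-2(w=3) 1-2(w=10) 1-5(w=5) 2-3(w=3) 4-7(w=1) 5-6(w=2) 6-7(w=5)}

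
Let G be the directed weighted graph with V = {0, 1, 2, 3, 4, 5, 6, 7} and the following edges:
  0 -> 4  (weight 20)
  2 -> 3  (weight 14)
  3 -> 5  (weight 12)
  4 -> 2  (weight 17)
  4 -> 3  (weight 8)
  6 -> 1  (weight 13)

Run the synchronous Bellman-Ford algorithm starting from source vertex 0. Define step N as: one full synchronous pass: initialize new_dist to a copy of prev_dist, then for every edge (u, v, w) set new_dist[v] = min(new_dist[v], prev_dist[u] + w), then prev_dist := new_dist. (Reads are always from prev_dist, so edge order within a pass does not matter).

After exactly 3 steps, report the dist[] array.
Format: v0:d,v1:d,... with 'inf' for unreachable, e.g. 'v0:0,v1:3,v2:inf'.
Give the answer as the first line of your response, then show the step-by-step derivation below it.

v0:0,v1:inf,v2:37,v3:28,v4:20,v5:40,v6:inf,v7:inf

step 1: dist = v0:0,v1:inf,v2:inf,v3:inf,v4:20,v5:inf,v6:inf,v7:inf
step 2: dist = v0:0,v1:inf,v2:37,v3:28,v4:20,v5:inf,v6:inf,v7:inf
step 3: dist = v0:0,v1:inf,v2:37,v3:28,v4:20,v5:40,v6:inf,v7:inf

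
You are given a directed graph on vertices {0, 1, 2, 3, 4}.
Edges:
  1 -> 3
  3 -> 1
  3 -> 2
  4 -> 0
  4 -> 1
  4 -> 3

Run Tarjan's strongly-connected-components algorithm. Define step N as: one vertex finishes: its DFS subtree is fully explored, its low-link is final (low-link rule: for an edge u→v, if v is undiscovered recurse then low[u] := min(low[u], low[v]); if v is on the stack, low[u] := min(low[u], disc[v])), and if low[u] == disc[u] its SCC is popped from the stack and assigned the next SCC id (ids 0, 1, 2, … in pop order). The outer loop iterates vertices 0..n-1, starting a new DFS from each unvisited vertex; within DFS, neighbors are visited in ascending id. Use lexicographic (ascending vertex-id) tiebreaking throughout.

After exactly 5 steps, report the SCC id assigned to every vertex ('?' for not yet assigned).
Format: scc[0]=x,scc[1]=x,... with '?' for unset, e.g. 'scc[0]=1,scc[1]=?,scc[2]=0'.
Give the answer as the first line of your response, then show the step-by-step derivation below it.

scc[0]=0,scc[1]=2,scc[2]=1,scc[3]=2,scc[4]=3

step 1: low=(low[0]=0,low[1]=?,low[2]=?,low[3]=?,low[4]=?); scc=(scc[0]=0,scc[1]=?,scc[2]=?,scc[3]=?,scc[4]=?)
step 2: low=(low[0]=0,low[1]=1,low[2]=3,low[3]=1,low[4]=?); scc=(scc[0]=0,scc[1]=?,scc[2]=1,scc[3]=?,scc[4]=?)
step 3: low=(low[0]=0,low[1]=1,low[2]=3,low[3]=1,low[4]=?); scc=(scc[0]=0,scc[1]=?,scc[2]=1,scc[3]=?,scc[4]=?)
step 4: low=(low[0]=0,low[1]=1,low[2]=3,low[3]=1,low[4]=?); scc=(scc[0]=0,scc[1]=2,scc[2]=1,scc[3]=2,scc[4]=?)
step 5: low=(low[0]=0,low[1]=1,low[2]=3,low[3]=1,low[4]=4); scc=(scc[0]=0,scc[1]=2,scc[2]=1,scc[3]=2,scc[4]=3)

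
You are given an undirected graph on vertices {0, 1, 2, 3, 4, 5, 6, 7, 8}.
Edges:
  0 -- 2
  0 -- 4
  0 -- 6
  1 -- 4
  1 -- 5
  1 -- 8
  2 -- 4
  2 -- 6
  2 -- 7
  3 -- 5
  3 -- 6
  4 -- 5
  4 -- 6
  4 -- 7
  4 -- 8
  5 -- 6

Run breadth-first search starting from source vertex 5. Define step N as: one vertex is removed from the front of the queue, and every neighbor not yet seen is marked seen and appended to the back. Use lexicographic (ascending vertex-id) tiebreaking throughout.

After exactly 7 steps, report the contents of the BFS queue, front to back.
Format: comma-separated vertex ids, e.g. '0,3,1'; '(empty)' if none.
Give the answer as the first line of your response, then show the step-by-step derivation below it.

2,7

step 1: dequeue 5; queue=[1,3,4,6]; order=5
step 2: dequeue 1; queue=[3,4,6,8]; order=5,1
step 3: dequeue 3; queue=[4,6,8]; order=5,1,3
step 4: dequeue 4; queue=[6,8,0,2,7]; order=5,1,3,4
step 5: dequeue 6; queue=[8,0,2,7]; order=5,1,3,4,6
step 6: dequeue 8; queue=[0,2,7]; order=5,1,3,4,6,8
step 7: dequeue 0; queue=[2,7]; order=5,1,3,4,6,8,0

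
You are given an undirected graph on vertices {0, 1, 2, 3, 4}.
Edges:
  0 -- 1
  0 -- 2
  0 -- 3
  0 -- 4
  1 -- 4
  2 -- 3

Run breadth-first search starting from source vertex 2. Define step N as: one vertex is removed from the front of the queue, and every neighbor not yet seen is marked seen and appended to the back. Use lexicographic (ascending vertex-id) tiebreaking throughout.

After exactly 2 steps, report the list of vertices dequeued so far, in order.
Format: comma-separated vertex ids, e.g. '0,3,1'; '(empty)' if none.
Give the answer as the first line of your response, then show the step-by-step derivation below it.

2,0

step 1: dequeue 2; queue=[0,3]; order=2
step 2: dequeue 0; queue=[3,1,4]; order=2,0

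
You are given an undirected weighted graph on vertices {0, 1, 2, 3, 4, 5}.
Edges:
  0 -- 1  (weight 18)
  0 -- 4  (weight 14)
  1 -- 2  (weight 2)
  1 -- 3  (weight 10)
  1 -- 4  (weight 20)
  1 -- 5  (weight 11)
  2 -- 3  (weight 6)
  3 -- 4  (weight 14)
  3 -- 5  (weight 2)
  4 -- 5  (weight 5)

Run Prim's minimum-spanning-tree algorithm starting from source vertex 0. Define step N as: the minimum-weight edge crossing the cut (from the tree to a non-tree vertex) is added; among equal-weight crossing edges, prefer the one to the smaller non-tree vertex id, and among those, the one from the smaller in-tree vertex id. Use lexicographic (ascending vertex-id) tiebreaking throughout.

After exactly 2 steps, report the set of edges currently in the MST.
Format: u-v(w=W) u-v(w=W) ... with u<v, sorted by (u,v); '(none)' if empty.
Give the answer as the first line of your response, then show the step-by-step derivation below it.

0-4(w=14) 4-5(w=5)

step 1: add edge 0-4 (w=14); MST = {0-4(w=14)}
step 2: add edge 4-5 (w=5); MST = {0-4(w=14) 4-5(w=5)}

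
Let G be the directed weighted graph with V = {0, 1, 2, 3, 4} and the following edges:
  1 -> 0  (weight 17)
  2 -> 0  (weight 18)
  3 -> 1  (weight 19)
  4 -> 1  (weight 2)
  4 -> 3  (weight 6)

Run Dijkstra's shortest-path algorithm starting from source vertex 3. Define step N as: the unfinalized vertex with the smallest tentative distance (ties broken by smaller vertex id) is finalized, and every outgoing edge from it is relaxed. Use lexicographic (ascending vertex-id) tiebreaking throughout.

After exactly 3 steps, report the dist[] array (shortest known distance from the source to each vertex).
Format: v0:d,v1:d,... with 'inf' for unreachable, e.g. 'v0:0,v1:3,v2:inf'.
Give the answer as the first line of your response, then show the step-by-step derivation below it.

v0:36,v1:19,v2:inf,v3:0,v4:inf

step 1: dist = v0:inf,v1:19,v2:inf,v3:0,v4:inf
step 2: dist = v0:36,v1:19,v2:inf,v3:0,v4:inf
step 3: dist = v0:36,v1:19,v2:inf,v3:0,v4:inf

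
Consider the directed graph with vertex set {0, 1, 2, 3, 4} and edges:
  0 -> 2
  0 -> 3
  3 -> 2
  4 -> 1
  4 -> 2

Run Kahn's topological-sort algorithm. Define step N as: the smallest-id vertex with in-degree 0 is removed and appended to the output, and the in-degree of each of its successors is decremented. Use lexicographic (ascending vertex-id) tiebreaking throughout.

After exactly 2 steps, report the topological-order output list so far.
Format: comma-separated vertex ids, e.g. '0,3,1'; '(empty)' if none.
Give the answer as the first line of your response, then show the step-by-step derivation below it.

0,3

step 1: output 0; order=[0]; indeg=(0,1,2,0,0)
step 2: output 3; order=[0,3]; indeg=(0,1,1,0,0)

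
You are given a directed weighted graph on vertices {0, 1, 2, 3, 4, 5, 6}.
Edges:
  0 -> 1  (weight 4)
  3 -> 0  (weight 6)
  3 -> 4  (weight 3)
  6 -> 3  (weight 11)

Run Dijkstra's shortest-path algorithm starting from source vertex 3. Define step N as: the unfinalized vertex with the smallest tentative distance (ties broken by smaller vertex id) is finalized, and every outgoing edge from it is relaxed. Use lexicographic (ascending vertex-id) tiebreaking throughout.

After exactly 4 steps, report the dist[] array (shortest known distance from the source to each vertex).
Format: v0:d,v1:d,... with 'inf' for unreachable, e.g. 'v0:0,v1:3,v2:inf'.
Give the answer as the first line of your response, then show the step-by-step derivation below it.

v0:6,v1:10,v2:inf,v3:0,v4:3,v5:inf,v6:inf

step 1: dist = v0:6,v1:inf,v2:inf,v3:0,v4:3,v5:inf,v6:inf
step 2: dist = v0:6,v1:inf,v2:inf,v3:0,v4:3,v5:inf,v6:inf
step 3: dist = v0:6,v1:10,v2:inf,v3:0,v4:3,v5:inf,v6:inf
step 4: dist = v0:6,v1:10,v2:inf,v3:0,v4:3,v5:inf,v6:inf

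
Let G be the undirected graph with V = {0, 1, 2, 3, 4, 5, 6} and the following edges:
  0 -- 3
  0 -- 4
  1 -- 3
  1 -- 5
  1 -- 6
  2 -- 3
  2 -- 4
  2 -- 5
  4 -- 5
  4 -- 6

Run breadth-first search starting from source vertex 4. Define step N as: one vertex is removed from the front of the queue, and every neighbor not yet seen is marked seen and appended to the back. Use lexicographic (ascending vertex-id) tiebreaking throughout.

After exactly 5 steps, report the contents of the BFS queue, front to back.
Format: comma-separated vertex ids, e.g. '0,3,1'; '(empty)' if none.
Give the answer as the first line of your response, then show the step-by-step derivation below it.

3,1

step 1: dequeue 4; queue=[0,2,5,6]; order=4
step 2: dequeue 0; queue=[2,5,6,3]; order=4,0
step 3: dequeue 2; queue=[5,6,3]; order=4,0,2
step 4: dequeue 5; queue=[6,3,1]; order=4,0,2,5
step 5: dequeue 6; queue=[3,1]; order=4,0,2,5,6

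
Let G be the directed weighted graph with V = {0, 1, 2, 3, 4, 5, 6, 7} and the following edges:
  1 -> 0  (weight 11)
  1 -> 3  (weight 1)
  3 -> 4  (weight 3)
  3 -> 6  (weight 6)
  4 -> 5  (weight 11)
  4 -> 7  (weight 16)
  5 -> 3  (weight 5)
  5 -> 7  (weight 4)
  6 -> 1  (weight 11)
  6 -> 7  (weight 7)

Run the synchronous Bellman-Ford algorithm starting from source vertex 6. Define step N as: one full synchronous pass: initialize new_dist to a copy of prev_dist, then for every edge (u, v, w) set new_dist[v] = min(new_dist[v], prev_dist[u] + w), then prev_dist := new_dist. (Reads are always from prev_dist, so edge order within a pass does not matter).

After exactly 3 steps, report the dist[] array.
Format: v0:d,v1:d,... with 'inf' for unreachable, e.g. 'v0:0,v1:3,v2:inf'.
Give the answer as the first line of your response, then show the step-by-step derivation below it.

v0:22,v1:11,v2:inf,v3:12,v4:15,v5:inf,v6:0,v7:7

step 1: dist = v0:inf,v1:11,v2:inf,v3:inf,v4:inf,v5:inf,v6:0,v7:7
step 2: dist = v0:22,v1:11,v2:inf,v3:12,v4:inf,v5:inf,v6:0,v7:7
step 3: dist = v0:22,v1:11,v2:inf,v3:12,v4:15,v5:inf,v6:0,v7:7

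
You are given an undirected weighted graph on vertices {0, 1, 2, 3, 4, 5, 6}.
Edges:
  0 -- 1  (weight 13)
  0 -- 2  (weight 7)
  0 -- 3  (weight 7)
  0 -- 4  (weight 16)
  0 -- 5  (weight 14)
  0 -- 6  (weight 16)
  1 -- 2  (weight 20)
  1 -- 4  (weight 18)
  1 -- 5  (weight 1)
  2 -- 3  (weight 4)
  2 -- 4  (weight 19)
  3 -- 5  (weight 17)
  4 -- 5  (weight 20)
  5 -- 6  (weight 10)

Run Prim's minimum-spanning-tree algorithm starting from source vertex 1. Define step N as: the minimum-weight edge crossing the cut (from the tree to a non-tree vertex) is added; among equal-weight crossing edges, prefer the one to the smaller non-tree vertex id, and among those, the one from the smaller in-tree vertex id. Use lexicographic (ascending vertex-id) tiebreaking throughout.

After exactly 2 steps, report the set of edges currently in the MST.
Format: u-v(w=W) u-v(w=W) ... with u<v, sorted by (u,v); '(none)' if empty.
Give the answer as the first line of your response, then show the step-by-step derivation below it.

1-5(w=1) 5-6(w=10)

step 1: add edge 1-5 (w=1); MST = {1-5(w=1)}
step 2: add edge 5-6 (w=10); MST = {1-5(w=1) 5-6(w=10)}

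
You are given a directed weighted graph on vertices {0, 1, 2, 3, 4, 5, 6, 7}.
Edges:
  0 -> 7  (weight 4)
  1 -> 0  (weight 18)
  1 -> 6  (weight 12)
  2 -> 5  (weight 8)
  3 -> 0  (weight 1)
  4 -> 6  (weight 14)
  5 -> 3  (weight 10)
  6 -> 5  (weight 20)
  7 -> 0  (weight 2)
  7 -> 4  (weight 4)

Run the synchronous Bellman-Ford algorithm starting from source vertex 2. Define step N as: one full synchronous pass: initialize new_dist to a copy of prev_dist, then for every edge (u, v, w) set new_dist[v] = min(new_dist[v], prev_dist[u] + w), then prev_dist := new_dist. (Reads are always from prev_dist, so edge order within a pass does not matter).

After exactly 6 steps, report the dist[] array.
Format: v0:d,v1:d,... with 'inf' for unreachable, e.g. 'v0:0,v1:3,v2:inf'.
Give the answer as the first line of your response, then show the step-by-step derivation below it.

v0:19,v1:inf,v2:0,v3:18,v4:27,v5:8,v6:41,v7:23

step 1: dist = v0:inf,v1:inf,v2:0,v3:inf,v4:inf,v5:8,v6:inf,v7:inf
step 2: dist = v0:inf,v1:inf,v2:0,v3:18,v4:inf,v5:8,v6:inf,v7:inf
step 3: dist = v0:19,v1:inf,v2:0,v3:18,v4:inf,v5:8,v6:inf,v7:inf
step 4: dist = v0:19,v1:inf,v2:0,v3:18,v4:inf,v5:8,v6:inf,v7:23
step 5: dist = v0:19,v1:inf,v2:0,v3:18,v4:27,v5:8,v6:inf,v7:23
step 6: dist = v0:19,v1:inf,v2:0,v3:18,v4:27,v5:8,v6:41,v7:23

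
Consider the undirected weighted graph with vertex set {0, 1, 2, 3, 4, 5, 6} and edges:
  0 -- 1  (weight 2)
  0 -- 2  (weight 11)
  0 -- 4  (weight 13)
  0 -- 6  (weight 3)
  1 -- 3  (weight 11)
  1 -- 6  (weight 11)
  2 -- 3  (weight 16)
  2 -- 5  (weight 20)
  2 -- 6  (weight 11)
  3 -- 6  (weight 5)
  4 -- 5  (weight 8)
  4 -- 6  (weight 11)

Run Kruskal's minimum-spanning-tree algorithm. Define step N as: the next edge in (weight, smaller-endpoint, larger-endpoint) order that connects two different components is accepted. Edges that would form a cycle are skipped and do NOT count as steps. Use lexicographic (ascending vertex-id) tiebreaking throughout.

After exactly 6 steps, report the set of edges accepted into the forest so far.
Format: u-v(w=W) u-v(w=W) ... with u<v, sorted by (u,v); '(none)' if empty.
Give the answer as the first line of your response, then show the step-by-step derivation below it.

0-1(w=2) 0-2(w=11) 0-6(w=3) 3-6(w=5) 4-5(w=8) 4-6(w=11)

step 1: add edge 0-1 (w=2); MST = {0-1(w=2)}
step 2: add edge 0-6 (w=3); MST = {0-1(w=2) 0-6(w=3)}
step 3: add edge 3-6 (w=5); MST = {0-1(w=2) 0-6(w=3) 3-6(w=5)}
step 4: add edge 4-5 (w=8); MST = {0-1(w=2) 0-6(w=3) 3-6(w=5) 4-5(w=8)}
step 5: add edge 0-2 (w=11); MST = {0-1(w=2) 0-2(w=11) 0-6(w=3) 3-6(w=5) 4-5(w=8)}
step 6: add edge 4-6 (w=11); MST = {0-1(w=2) 0-2(w=11) 0-6(w=3) 3-6(w=5) 4-5(w=8) 4-6(w=11)}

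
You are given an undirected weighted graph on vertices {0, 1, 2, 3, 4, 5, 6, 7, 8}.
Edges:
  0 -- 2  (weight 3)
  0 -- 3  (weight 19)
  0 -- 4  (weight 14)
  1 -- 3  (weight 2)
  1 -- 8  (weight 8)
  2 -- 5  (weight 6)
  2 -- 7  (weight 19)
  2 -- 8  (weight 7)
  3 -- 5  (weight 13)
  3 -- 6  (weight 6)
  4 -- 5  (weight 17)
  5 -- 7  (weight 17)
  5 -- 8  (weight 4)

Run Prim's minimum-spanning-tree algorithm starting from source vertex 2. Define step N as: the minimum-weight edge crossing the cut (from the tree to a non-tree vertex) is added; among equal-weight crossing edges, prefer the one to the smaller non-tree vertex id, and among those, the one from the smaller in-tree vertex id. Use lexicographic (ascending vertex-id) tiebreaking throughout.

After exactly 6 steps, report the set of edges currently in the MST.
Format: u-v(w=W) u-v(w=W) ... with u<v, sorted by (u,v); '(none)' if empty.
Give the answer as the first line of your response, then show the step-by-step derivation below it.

0-2(w=3) 1-3(w=2) 1-8(w=8) 2-5(w=6) 3-6(w=6) 5-8(w=4)

step 1: add edge 0-2 (w=3); MST = {0-2(w=3)}
step 2: add edge 2-5 (w=6); MST = {0-2(w=3) 2-5(w=6)}
step 3: add edge 5-8 (w=4); MST = {0-2(w=3) 2-5(w=6) 5-8(w=4)}
step 4: add edge 1-8 (w=8); MST = {0-2(w=3) 1-8(w=8) 2-5(w=6) 5-8(w=4)}
step 5: add edge 1-3 (w=2); MST = {0-2(w=3) 1-3(w=2) 1-8(w=8) 2-5(w=6) 5-8(w=4)}
step 6: add edge 3-6 (w=6); MST = {0-2(w=3) 1-3(w=2) 1-8(w=8) 2-5(w=6) 3-6(w=6) 5-8(w=4)}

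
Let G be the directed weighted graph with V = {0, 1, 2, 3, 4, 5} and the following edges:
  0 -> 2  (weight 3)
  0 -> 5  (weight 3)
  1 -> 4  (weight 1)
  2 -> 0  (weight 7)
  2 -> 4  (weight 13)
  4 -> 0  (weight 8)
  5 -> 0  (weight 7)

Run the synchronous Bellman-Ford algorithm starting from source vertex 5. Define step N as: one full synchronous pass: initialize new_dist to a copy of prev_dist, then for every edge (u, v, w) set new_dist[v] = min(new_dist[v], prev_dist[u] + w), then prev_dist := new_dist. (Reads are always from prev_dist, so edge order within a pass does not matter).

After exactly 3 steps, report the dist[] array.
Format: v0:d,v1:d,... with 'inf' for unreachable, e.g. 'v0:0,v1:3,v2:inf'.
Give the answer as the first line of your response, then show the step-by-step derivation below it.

v0:7,v1:inf,v2:10,v3:inf,v4:23,v5:0

step 1: dist = v0:7,v1:inf,v2:inf,v3:inf,v4:inf,v5:0
step 2: dist = v0:7,v1:inf,v2:10,v3:inf,v4:inf,v5:0
step 3: dist = v0:7,v1:inf,v2:10,v3:inf,v4:23,v5:0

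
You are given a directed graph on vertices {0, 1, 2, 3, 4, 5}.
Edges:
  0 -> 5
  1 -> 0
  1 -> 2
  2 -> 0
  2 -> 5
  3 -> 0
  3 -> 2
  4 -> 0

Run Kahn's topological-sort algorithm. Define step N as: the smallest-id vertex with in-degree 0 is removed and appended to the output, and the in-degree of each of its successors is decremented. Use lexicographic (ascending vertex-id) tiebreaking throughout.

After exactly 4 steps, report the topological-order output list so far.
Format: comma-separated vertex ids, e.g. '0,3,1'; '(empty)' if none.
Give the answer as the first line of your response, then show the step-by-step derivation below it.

1,3,2,4

step 1: output 1; order=[1]; indeg=(3,0,1,0,0,2)
step 2: output 3; order=[1,3]; indeg=(2,0,0,0,0,2)
step 3: output 2; order=[1,3,2]; indeg=(1,0,0,0,0,1)
step 4: output 4; order=[1,3,2,4]; indeg=(0,0,0,0,0,1)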